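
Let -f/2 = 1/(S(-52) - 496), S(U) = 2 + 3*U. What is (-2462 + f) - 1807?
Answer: -1387424/325 ≈ -4269.0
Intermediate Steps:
f = 1/325 (f = -2/((2 + 3*(-52)) - 496) = -2/((2 - 156) - 496) = -2/(-154 - 496) = -2/(-650) = -2*(-1/650) = 1/325 ≈ 0.0030769)
(-2462 + f) - 1807 = (-2462 + 1/325) - 1807 = -800149/325 - 1807 = -1387424/325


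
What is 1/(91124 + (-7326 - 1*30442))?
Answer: 1/53356 ≈ 1.8742e-5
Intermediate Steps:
1/(91124 + (-7326 - 1*30442)) = 1/(91124 + (-7326 - 30442)) = 1/(91124 - 37768) = 1/53356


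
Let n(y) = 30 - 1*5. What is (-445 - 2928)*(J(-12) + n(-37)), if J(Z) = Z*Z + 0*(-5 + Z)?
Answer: -570037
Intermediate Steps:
n(y) = 25 (n(y) = 30 - 5 = 25)
J(Z) = Z² (J(Z) = Z² + 0 = Z²)
(-445 - 2928)*(J(-12) + n(-37)) = (-445 - 2928)*((-12)² + 25) = -3373*(144 + 25) = -3373*169 = -570037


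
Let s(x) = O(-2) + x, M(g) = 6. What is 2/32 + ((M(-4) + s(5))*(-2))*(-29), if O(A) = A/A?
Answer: 11137/16 ≈ 696.06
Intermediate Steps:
O(A) = 1
s(x) = 1 + x
2/32 + ((M(-4) + s(5))*(-2))*(-29) = 2/32 + ((6 + (1 + 5))*(-2))*(-29) = 2*(1/32) + ((6 + 6)*(-2))*(-29) = 1/16 + (12*(-2))*(-29) = 1/16 - 24*(-29) = 1/16 + 696 = 11137/16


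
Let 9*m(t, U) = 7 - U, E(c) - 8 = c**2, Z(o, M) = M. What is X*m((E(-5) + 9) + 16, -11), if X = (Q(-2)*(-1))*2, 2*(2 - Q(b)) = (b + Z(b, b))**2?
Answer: 24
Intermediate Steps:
E(c) = 8 + c**2
Q(b) = 2 - 2*b**2 (Q(b) = 2 - (b + b)**2/2 = 2 - 4*b**2/2 = 2 - 2*b**2)
X = 12 (X = ((2 - 2*(-2)**2)*(-1))*2 = ((2 - 2*4)*(-1))*2 = ((2 - 8)*(-1))*2 = -6*(-1)*2 = 6*2 = 12)
m(t, U) = 7/9 - U/9 (m(t, U) = (7 - U)/9 = 7/9 - U/9)
X*m((E(-5) + 9) + 16, -11) = 12*(7/9 - 1/9*(-11)) = 12*(7/9 + 11/9) = 12*2 = 24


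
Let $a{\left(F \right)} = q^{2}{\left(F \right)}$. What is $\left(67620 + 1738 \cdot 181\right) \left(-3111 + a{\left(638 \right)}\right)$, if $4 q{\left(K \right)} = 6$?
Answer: $- \frac{2376316065}{2} \approx -1.1882 \cdot 10^{9}$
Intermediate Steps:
$q{\left(K \right)} = \frac{3}{2}$ ($q{\left(K \right)} = \frac{1}{4} \cdot 6 = \frac{3}{2}$)
$a{\left(F \right)} = \frac{9}{4}$ ($a{\left(F \right)} = \left(\frac{3}{2}\right)^{2} = \frac{9}{4}$)
$\left(67620 + 1738 \cdot 181\right) \left(-3111 + a{\left(638 \right)}\right) = \left(67620 + 1738 \cdot 181\right) \left(-3111 + \frac{9}{4}\right) = \left(67620 + 314578\right) \left(- \frac{12435}{4}\right) = 382198 \left(- \frac{12435}{4}\right) = - \frac{2376316065}{2}$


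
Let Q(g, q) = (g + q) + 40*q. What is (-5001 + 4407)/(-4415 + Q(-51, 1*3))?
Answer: 594/4343 ≈ 0.13677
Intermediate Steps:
Q(g, q) = g + 41*q
(-5001 + 4407)/(-4415 + Q(-51, 1*3)) = (-5001 + 4407)/(-4415 + (-51 + 41*(1*3))) = -594/(-4415 + (-51 + 41*3)) = -594/(-4415 + (-51 + 123)) = -594/(-4415 + 72) = -594/(-4343) = -594*(-1/4343) = 594/4343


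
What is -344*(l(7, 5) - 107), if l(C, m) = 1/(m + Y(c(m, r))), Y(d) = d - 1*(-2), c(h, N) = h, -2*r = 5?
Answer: 110338/3 ≈ 36779.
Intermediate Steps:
r = -5/2 (r = -½*5 = -5/2 ≈ -2.5000)
Y(d) = 2 + d (Y(d) = d + 2 = 2 + d)
l(C, m) = 1/(2 + 2*m) (l(C, m) = 1/(m + (2 + m)) = 1/(2 + 2*m))
-344*(l(7, 5) - 107) = -344*(1/(2*(1 + 5)) - 107) = -344*((½)/6 - 107) = -344*((½)*(⅙) - 107) = -344*(1/12 - 107) = -344*(-1283/12) = 110338/3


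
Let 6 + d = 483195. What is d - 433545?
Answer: 49644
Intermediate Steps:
d = 483189 (d = -6 + 483195 = 483189)
d - 433545 = 483189 - 433545 = 49644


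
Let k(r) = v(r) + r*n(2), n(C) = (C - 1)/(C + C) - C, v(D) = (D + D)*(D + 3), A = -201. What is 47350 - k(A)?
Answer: -130391/4 ≈ -32598.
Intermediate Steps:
v(D) = 2*D*(3 + D) (v(D) = (2*D)*(3 + D) = 2*D*(3 + D))
n(C) = -C + (-1 + C)/(2*C) (n(C) = (-1 + C)/((2*C)) - C = (-1 + C)*(1/(2*C)) - C = (-1 + C)/(2*C) - C = -C + (-1 + C)/(2*C))
k(r) = -7*r/4 + 2*r*(3 + r) (k(r) = 2*r*(3 + r) + r*(1/2 - 1*2 - 1/2/2) = 2*r*(3 + r) + r*(1/2 - 2 - 1/2*1/2) = 2*r*(3 + r) + r*(1/2 - 2 - 1/4) = 2*r*(3 + r) + r*(-7/4) = 2*r*(3 + r) - 7*r/4 = -7*r/4 + 2*r*(3 + r))
47350 - k(A) = 47350 - (-201)*(17 + 8*(-201))/4 = 47350 - (-201)*(17 - 1608)/4 = 47350 - (-201)*(-1591)/4 = 47350 - 1*319791/4 = 47350 - 319791/4 = -130391/4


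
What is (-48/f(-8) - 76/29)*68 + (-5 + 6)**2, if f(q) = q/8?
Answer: 89517/29 ≈ 3086.8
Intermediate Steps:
f(q) = q/8 (f(q) = q*(1/8) = q/8)
(-48/f(-8) - 76/29)*68 + (-5 + 6)**2 = (-48/((1/8)*(-8)) - 76/29)*68 + (-5 + 6)**2 = (-48/(-1) - 76*1/29)*68 + 1**2 = (-48*(-1) - 76/29)*68 + 1 = (48 - 76/29)*68 + 1 = (1316/29)*68 + 1 = 89488/29 + 1 = 89517/29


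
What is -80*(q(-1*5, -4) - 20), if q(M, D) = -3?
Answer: 1840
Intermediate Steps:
-80*(q(-1*5, -4) - 20) = -80*(-3 - 20) = -80*(-23) = 1840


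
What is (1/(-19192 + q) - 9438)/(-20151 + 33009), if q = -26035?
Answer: -426852427/581528766 ≈ -0.73402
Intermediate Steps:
(1/(-19192 + q) - 9438)/(-20151 + 33009) = (1/(-19192 - 26035) - 9438)/(-20151 + 33009) = (1/(-45227) - 9438)/12858 = (-1/45227 - 9438)*(1/12858) = -426852427/45227*1/12858 = -426852427/581528766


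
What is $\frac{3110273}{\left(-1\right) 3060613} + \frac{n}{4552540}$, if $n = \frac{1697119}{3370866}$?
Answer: $- \frac{47730251416283727773}{46968174136308079320} \approx -1.0162$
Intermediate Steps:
$n = \frac{1697119}{3370866}$ ($n = 1697119 \cdot \frac{1}{3370866} = \frac{1697119}{3370866} \approx 0.50347$)
$\frac{3110273}{\left(-1\right) 3060613} + \frac{n}{4552540} = \frac{3110273}{\left(-1\right) 3060613} + \frac{1697119}{3370866 \cdot 4552540} = \frac{3110273}{-3060613} + \frac{1697119}{3370866} \cdot \frac{1}{4552540} = 3110273 \left(- \frac{1}{3060613}\right) + \frac{1697119}{15346002299640} = - \frac{3110273}{3060613} + \frac{1697119}{15346002299640} = - \frac{47730251416283727773}{46968174136308079320}$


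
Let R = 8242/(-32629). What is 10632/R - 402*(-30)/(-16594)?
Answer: -1439187323538/34191937 ≈ -42091.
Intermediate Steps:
R = -8242/32629 (R = 8242*(-1/32629) = -8242/32629 ≈ -0.25260)
10632/R - 402*(-30)/(-16594) = 10632/(-8242/32629) - 402*(-30)/(-16594) = 10632*(-32629/8242) + 12060*(-1/16594) = -173455764/4121 - 6030/8297 = -1439187323538/34191937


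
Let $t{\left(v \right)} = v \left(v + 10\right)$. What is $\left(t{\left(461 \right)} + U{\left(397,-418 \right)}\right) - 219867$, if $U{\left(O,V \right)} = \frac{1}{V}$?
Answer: $- \frac{1143649}{418} \approx -2736.0$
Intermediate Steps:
$t{\left(v \right)} = v \left(10 + v\right)$
$\left(t{\left(461 \right)} + U{\left(397,-418 \right)}\right) - 219867 = \left(461 \left(10 + 461\right) + \frac{1}{-418}\right) - 219867 = \left(461 \cdot 471 - \frac{1}{418}\right) - 219867 = \left(217131 - \frac{1}{418}\right) - 219867 = \frac{90760757}{418} - 219867 = - \frac{1143649}{418}$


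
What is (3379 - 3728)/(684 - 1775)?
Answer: 349/1091 ≈ 0.31989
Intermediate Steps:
(3379 - 3728)/(684 - 1775) = -349/(-1091) = -349*(-1/1091) = 349/1091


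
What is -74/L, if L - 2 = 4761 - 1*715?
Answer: -37/2024 ≈ -0.018281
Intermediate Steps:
L = 4048 (L = 2 + (4761 - 1*715) = 2 + (4761 - 715) = 2 + 4046 = 4048)
-74/L = -74/4048 = -74*1/4048 = -37/2024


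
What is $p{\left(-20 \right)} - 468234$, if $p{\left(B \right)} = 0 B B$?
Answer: $-468234$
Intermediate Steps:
$p{\left(B \right)} = 0$ ($p{\left(B \right)} = 0 B = 0$)
$p{\left(-20 \right)} - 468234 = 0 - 468234 = -468234$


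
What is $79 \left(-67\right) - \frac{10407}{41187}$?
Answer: $- \frac{72671066}{13729} \approx -5293.3$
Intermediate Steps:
$79 \left(-67\right) - \frac{10407}{41187} = -5293 - 10407 \cdot \frac{1}{41187} = -5293 - \frac{3469}{13729} = - \frac{72671066}{13729}$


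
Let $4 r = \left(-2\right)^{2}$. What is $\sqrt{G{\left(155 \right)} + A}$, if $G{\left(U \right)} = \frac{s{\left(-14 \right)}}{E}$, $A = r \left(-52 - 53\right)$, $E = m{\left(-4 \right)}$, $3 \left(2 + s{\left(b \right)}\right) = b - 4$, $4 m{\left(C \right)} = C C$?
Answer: $i \sqrt{107} \approx 10.344 i$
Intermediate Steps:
$r = 1$ ($r = \frac{\left(-2\right)^{2}}{4} = \frac{1}{4} \cdot 4 = 1$)
$m{\left(C \right)} = \frac{C^{2}}{4}$ ($m{\left(C \right)} = \frac{C C}{4} = \frac{C^{2}}{4}$)
$s{\left(b \right)} = - \frac{10}{3} + \frac{b}{3}$ ($s{\left(b \right)} = -2 + \frac{b - 4}{3} = -2 + \frac{-4 + b}{3} = -2 + \left(- \frac{4}{3} + \frac{b}{3}\right) = - \frac{10}{3} + \frac{b}{3}$)
$E = 4$ ($E = \frac{\left(-4\right)^{2}}{4} = \frac{1}{4} \cdot 16 = 4$)
$A = -105$ ($A = 1 \left(-52 - 53\right) = 1 \left(-105\right) = -105$)
$G{\left(U \right)} = -2$ ($G{\left(U \right)} = \frac{- \frac{10}{3} + \frac{1}{3} \left(-14\right)}{4} = \left(- \frac{10}{3} - \frac{14}{3}\right) \frac{1}{4} = \left(-8\right) \frac{1}{4} = -2$)
$\sqrt{G{\left(155 \right)} + A} = \sqrt{-2 - 105} = \sqrt{-107} = i \sqrt{107}$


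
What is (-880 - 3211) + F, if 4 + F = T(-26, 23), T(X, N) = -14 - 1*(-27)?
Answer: -4082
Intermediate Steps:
T(X, N) = 13 (T(X, N) = -14 + 27 = 13)
F = 9 (F = -4 + 13 = 9)
(-880 - 3211) + F = (-880 - 3211) + 9 = -4091 + 9 = -4082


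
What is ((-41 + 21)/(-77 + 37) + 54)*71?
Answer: 7739/2 ≈ 3869.5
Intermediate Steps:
((-41 + 21)/(-77 + 37) + 54)*71 = (-20/(-40) + 54)*71 = (-20*(-1/40) + 54)*71 = (1/2 + 54)*71 = (109/2)*71 = 7739/2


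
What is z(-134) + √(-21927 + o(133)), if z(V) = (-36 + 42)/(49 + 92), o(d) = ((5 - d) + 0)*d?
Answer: 2/47 + I*√38951 ≈ 0.042553 + 197.36*I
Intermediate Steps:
o(d) = d*(5 - d) (o(d) = (5 - d)*d = d*(5 - d))
z(V) = 2/47 (z(V) = 6/141 = 6*(1/141) = 2/47)
z(-134) + √(-21927 + o(133)) = 2/47 + √(-21927 + 133*(5 - 1*133)) = 2/47 + √(-21927 + 133*(5 - 133)) = 2/47 + √(-21927 + 133*(-128)) = 2/47 + √(-21927 - 17024) = 2/47 + √(-38951) = 2/47 + I*√38951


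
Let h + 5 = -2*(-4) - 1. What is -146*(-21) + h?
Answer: 3068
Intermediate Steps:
h = 2 (h = -5 + (-2*(-4) - 1) = -5 + (8 - 1) = -5 + 7 = 2)
-146*(-21) + h = -146*(-21) + 2 = 3066 + 2 = 3068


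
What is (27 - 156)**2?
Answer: 16641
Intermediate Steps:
(27 - 156)**2 = (-129)**2 = 16641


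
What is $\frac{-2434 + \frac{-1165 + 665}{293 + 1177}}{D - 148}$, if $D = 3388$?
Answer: $- \frac{44731}{59535} \approx -0.75134$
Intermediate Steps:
$\frac{-2434 + \frac{-1165 + 665}{293 + 1177}}{D - 148} = \frac{-2434 + \frac{-1165 + 665}{293 + 1177}}{3388 - 148} = \frac{-2434 - \frac{500}{1470}}{3240} = \left(-2434 - \frac{50}{147}\right) \frac{1}{3240} = \left(- \frac{357848}{147}\right) \frac{1}{3240} = - \frac{44731}{59535}$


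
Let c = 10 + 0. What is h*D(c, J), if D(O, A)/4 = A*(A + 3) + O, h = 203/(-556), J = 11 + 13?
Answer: -133574/139 ≈ -960.96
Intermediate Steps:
J = 24
c = 10
h = -203/556 (h = 203*(-1/556) = -203/556 ≈ -0.36511)
D(O, A) = 4*O + 4*A*(3 + A) (D(O, A) = 4*(A*(A + 3) + O) = 4*(A*(3 + A) + O) = 4*(O + A*(3 + A)) = 4*O + 4*A*(3 + A))
h*D(c, J) = -203*(4*10 + 4*24² + 12*24)/556 = -203*(40 + 4*576 + 288)/556 = -203*(40 + 2304 + 288)/556 = -203/556*2632 = -133574/139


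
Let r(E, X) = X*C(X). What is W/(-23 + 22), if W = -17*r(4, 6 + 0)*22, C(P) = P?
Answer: 13464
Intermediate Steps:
r(E, X) = X² (r(E, X) = X*X = X²)
W = -13464 (W = -17*(6 + 0)²*22 = -17*6²*22 = -17*36*22 = -612*22 = -13464)
W/(-23 + 22) = -13464/(-23 + 22) = -13464/(-1) = -1*(-13464) = 13464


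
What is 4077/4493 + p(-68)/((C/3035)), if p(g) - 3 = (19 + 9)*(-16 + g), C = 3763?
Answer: -32016221244/16907159 ≈ -1893.6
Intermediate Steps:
p(g) = -445 + 28*g (p(g) = 3 + (19 + 9)*(-16 + g) = 3 + 28*(-16 + g) = 3 + (-448 + 28*g) = -445 + 28*g)
4077/4493 + p(-68)/((C/3035)) = 4077/4493 + (-445 + 28*(-68))/((3763/3035)) = 4077*(1/4493) + (-445 - 1904)/((3763*(1/3035))) = 4077/4493 - 2349/3763/3035 = 4077/4493 - 2349*3035/3763 = 4077/4493 - 7129215/3763 = -32016221244/16907159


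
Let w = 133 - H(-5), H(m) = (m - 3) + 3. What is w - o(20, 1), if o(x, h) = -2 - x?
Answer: 160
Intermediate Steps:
H(m) = m (H(m) = (-3 + m) + 3 = m)
w = 138 (w = 133 - 1*(-5) = 133 + 5 = 138)
w - o(20, 1) = 138 - (-2 - 1*20) = 138 - (-2 - 20) = 138 - 1*(-22) = 138 + 22 = 160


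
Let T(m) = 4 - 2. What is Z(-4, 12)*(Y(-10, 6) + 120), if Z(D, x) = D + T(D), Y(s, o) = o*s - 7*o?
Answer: -36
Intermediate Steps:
T(m) = 2
Y(s, o) = -7*o + o*s
Z(D, x) = 2 + D (Z(D, x) = D + 2 = 2 + D)
Z(-4, 12)*(Y(-10, 6) + 120) = (2 - 4)*(6*(-7 - 10) + 120) = -2*(6*(-17) + 120) = -2*(-102 + 120) = -2*18 = -36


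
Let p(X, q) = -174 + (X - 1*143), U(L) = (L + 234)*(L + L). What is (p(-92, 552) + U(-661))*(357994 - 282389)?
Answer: 42647646425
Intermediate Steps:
U(L) = 2*L*(234 + L) (U(L) = (234 + L)*(2*L) = 2*L*(234 + L))
p(X, q) = -317 + X (p(X, q) = -174 + (X - 143) = -174 + (-143 + X) = -317 + X)
(p(-92, 552) + U(-661))*(357994 - 282389) = ((-317 - 92) + 2*(-661)*(234 - 661))*(357994 - 282389) = (-409 + 2*(-661)*(-427))*75605 = (-409 + 564494)*75605 = 564085*75605 = 42647646425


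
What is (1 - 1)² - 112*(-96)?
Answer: 10752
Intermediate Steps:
(1 - 1)² - 112*(-96) = 0² + 10752 = 0 + 10752 = 10752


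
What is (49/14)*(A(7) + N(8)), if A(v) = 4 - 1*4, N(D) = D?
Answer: 28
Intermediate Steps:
A(v) = 0 (A(v) = 4 - 4 = 0)
(49/14)*(A(7) + N(8)) = (49/14)*(0 + 8) = (49*(1/14))*8 = (7/2)*8 = 28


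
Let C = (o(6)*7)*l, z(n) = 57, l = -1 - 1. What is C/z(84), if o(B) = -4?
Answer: 56/57 ≈ 0.98246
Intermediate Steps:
l = -2
C = 56 (C = -4*7*(-2) = -28*(-2) = 56)
C/z(84) = 56/57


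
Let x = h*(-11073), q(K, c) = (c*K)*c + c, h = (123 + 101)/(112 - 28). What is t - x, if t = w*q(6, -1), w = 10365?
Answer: 81353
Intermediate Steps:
h = 8/3 (h = 224/84 = 224*(1/84) = 8/3 ≈ 2.6667)
q(K, c) = c + K*c**2 (q(K, c) = (K*c)*c + c = K*c**2 + c = c + K*c**2)
x = -29528 (x = (8/3)*(-11073) = -29528)
t = 51825 (t = 10365*(-(1 + 6*(-1))) = 10365*(-(1 - 6)) = 10365*(-1*(-5)) = 10365*5 = 51825)
t - x = 51825 - 1*(-29528) = 51825 + 29528 = 81353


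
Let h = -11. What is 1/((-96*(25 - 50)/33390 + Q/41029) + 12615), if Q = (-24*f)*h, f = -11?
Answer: 45665277/576067519523 ≈ 7.9271e-5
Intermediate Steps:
Q = -2904 (Q = -24*(-11)*(-11) = 264*(-11) = -2904)
1/((-96*(25 - 50)/33390 + Q/41029) + 12615) = 1/((-96*(25 - 50)/33390 - 2904/41029) + 12615) = 1/((-96*(-25)*(1/33390) - 2904*1/41029) + 12615) = 1/((2400*(1/33390) - 2904/41029) + 12615) = 1/((80/1113 - 2904/41029) + 12615) = 1/(50168/45665277 + 12615) = 1/(576067519523/45665277) = 45665277/576067519523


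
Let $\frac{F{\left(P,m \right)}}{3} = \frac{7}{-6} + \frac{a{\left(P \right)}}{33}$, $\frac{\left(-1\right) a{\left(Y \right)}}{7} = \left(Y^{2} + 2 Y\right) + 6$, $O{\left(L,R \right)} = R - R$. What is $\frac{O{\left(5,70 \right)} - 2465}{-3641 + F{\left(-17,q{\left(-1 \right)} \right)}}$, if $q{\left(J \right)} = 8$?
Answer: $\frac{54230}{83833} \approx 0.64688$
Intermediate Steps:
$O{\left(L,R \right)} = 0$
$a{\left(Y \right)} = -42 - 14 Y - 7 Y^{2}$ ($a{\left(Y \right)} = - 7 \left(\left(Y^{2} + 2 Y\right) + 6\right) = - 7 \left(6 + Y^{2} + 2 Y\right) = -42 - 14 Y - 7 Y^{2}$)
$F{\left(P,m \right)} = - \frac{161}{22} - \frac{14 P}{11} - \frac{7 P^{2}}{11}$ ($F{\left(P,m \right)} = 3 \left(\frac{7}{-6} + \frac{-42 - 14 P - 7 P^{2}}{33}\right) = 3 \left(7 \left(- \frac{1}{6}\right) + \left(-42 - 14 P - 7 P^{2}\right) \frac{1}{33}\right) = 3 \left(- \frac{7}{6} - \left(\frac{14}{11} + \frac{7 P^{2}}{33} + \frac{14 P}{33}\right)\right) = 3 \left(- \frac{161}{66} - \frac{14 P}{33} - \frac{7 P^{2}}{33}\right) = - \frac{161}{22} - \frac{14 P}{11} - \frac{7 P^{2}}{11}$)
$\frac{O{\left(5,70 \right)} - 2465}{-3641 + F{\left(-17,q{\left(-1 \right)} \right)}} = \frac{0 - 2465}{-3641 - \left(- \frac{315}{22} + \frac{2023}{11}\right)} = - \frac{2465}{-3641 - \frac{3731}{22}} = - \frac{2465}{- \frac{83833}{22}} = \left(-2465\right) \left(- \frac{22}{83833}\right) = \frac{54230}{83833}$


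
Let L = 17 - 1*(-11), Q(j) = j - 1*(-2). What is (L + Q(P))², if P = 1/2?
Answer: 3721/4 ≈ 930.25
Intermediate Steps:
P = ½ ≈ 0.50000
Q(j) = 2 + j (Q(j) = j + 2 = 2 + j)
L = 28 (L = 17 + 11 = 28)
(L + Q(P))² = (28 + (2 + ½))² = (28 + 5/2)² = (61/2)² = 3721/4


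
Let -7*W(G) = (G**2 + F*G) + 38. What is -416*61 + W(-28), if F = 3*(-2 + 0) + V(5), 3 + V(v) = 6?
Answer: -178538/7 ≈ -25505.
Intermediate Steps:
V(v) = 3 (V(v) = -3 + 6 = 3)
F = -3 (F = 3*(-2 + 0) + 3 = 3*(-2) + 3 = -6 + 3 = -3)
W(G) = -38/7 - G**2/7 + 3*G/7 (W(G) = -((G**2 - 3*G) + 38)/7 = -(38 + G**2 - 3*G)/7 = -38/7 - G**2/7 + 3*G/7)
-416*61 + W(-28) = -416*61 + (-38/7 - 1/7*(-28)**2 + (3/7)*(-28)) = -25376 + (-38/7 - 1/7*784 - 12) = -25376 + (-38/7 - 112 - 12) = -25376 - 906/7 = -178538/7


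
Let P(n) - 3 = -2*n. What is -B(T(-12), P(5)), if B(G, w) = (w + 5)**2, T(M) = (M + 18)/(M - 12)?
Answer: -4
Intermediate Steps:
P(n) = 3 - 2*n
T(M) = (18 + M)/(-12 + M)
B(G, w) = (5 + w)**2
-B(T(-12), P(5)) = -(5 + (3 - 2*5))**2 = -(5 + (3 - 10))**2 = -(5 - 7)**2 = -1*(-2)**2 = -1*4 = -4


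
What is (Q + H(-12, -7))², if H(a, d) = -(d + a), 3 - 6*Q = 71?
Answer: 529/9 ≈ 58.778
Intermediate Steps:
Q = -34/3 (Q = ½ - ⅙*71 = ½ - 71/6 = -34/3 ≈ -11.333)
H(a, d) = -a - d (H(a, d) = -(a + d) = -a - d)
(Q + H(-12, -7))² = (-34/3 + (-1*(-12) - 1*(-7)))² = (-34/3 + (12 + 7))² = (-34/3 + 19)² = (23/3)² = 529/9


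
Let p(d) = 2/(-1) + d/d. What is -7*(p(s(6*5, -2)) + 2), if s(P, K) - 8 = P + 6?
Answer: -7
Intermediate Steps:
s(P, K) = 14 + P (s(P, K) = 8 + (P + 6) = 8 + (6 + P) = 14 + P)
p(d) = -1 (p(d) = 2*(-1) + 1 = -2 + 1 = -1)
-7*(p(s(6*5, -2)) + 2) = -7*(-1 + 2) = -7*1 = -7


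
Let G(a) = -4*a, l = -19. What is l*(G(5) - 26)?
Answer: 874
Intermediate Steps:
l*(G(5) - 26) = -19*(-4*5 - 26) = -19*(-20 - 26) = -19*(-46) = 874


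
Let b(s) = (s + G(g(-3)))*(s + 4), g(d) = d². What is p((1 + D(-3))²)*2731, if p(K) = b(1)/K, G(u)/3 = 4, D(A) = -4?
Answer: 177515/9 ≈ 19724.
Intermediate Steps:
G(u) = 12 (G(u) = 3*4 = 12)
b(s) = (4 + s)*(12 + s) (b(s) = (s + 12)*(s + 4) = (12 + s)*(4 + s) = (4 + s)*(12 + s))
p(K) = 65/K (p(K) = (48 + 1² + 16*1)/K = (48 + 1 + 16)/K = 65/K)
p((1 + D(-3))²)*2731 = (65/((1 - 4)²))*2731 = (65/((-3)²))*2731 = (65/9)*2731 = 177515/9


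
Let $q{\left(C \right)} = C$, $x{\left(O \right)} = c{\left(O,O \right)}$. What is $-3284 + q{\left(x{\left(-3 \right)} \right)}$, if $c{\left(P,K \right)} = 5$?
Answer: $-3279$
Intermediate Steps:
$x{\left(O \right)} = 5$
$-3284 + q{\left(x{\left(-3 \right)} \right)} = -3284 + 5 = -3279$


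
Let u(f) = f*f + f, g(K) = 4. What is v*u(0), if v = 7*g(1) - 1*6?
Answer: 0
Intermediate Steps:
v = 22 (v = 7*4 - 1*6 = 28 - 6 = 22)
u(f) = f + f² (u(f) = f² + f = f + f²)
v*u(0) = 22*(0*(1 + 0)) = 22*(0*1) = 22*0 = 0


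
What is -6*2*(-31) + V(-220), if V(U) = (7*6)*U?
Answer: -8868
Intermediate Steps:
V(U) = 42*U
-6*2*(-31) + V(-220) = -6*2*(-31) + 42*(-220) = -3*4*(-31) - 9240 = -12*(-31) - 9240 = 372 - 9240 = -8868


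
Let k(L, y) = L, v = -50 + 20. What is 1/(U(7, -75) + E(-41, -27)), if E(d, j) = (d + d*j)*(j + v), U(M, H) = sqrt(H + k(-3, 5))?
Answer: -779/47333599 - I*sqrt(78)/3692020722 ≈ -1.6458e-5 - 2.3921e-9*I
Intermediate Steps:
v = -30
U(M, H) = sqrt(-3 + H) (U(M, H) = sqrt(H - 3) = sqrt(-3 + H))
E(d, j) = (-30 + j)*(d + d*j) (E(d, j) = (d + d*j)*(j - 30) = (d + d*j)*(-30 + j) = (-30 + j)*(d + d*j))
1/(U(7, -75) + E(-41, -27)) = 1/(sqrt(-3 - 75) - 41*(-30 + (-27)**2 - 29*(-27))) = 1/(sqrt(-78) - 41*(-30 + 729 + 783)) = 1/(I*sqrt(78) - 41*1482) = 1/(I*sqrt(78) - 60762) = 1/(-60762 + I*sqrt(78))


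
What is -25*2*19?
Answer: -950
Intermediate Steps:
-25*2*19 = -50*19 = -950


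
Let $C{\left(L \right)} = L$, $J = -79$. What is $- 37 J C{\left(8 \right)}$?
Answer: $23384$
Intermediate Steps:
$- 37 J C{\left(8 \right)} = \left(-37\right) \left(-79\right) 8 = 2923 \cdot 8 = 23384$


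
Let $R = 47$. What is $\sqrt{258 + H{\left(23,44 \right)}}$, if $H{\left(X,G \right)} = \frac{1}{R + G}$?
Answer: $\frac{\sqrt{2136589}}{91} \approx 16.063$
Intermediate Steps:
$H{\left(X,G \right)} = \frac{1}{47 + G}$
$\sqrt{258 + H{\left(23,44 \right)}} = \sqrt{258 + \frac{1}{47 + 44}} = \sqrt{258 + \frac{1}{91}} = \sqrt{\frac{23479}{91}} = \frac{\sqrt{2136589}}{91}$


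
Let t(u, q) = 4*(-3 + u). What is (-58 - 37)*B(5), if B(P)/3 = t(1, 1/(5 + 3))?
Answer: 2280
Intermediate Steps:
t(u, q) = -12 + 4*u
B(P) = -24 (B(P) = 3*(-12 + 4*1) = 3*(-12 + 4) = 3*(-8) = -24)
(-58 - 37)*B(5) = (-58 - 37)*(-24) = -95*(-24) = 2280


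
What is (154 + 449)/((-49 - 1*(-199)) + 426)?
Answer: 67/64 ≈ 1.0469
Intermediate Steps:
(154 + 449)/((-49 - 1*(-199)) + 426) = 603/((-49 + 199) + 426) = 603/(150 + 426) = 603/576 = 603*(1/576) = 67/64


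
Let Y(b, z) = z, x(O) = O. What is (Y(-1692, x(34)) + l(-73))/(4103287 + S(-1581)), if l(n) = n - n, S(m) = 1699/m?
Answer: 26877/3243647524 ≈ 8.2860e-6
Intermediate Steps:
l(n) = 0
(Y(-1692, x(34)) + l(-73))/(4103287 + S(-1581)) = (34 + 0)/(4103287 + 1699/(-1581)) = 34/(4103287 + 1699*(-1/1581)) = 34/(4103287 - 1699/1581) = 34/(6487295048/1581) = 34*(1581/6487295048) = 26877/3243647524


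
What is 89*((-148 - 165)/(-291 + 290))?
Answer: 27857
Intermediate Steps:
89*((-148 - 165)/(-291 + 290)) = 89*(-313/(-1)) = 89*(-313*(-1)) = 89*313 = 27857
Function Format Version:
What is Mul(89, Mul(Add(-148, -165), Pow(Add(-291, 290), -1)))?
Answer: 27857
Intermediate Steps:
Mul(89, Mul(Add(-148, -165), Pow(Add(-291, 290), -1))) = Mul(89, Mul(-313, Pow(-1, -1))) = Mul(89, Mul(-313, -1)) = Mul(89, 313) = 27857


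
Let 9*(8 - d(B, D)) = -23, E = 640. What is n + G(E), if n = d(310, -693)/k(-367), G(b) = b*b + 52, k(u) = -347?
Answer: 1279343101/3123 ≈ 4.0965e+5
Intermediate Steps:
d(B, D) = 95/9 (d(B, D) = 8 - ⅑*(-23) = 8 + 23/9 = 95/9)
G(b) = 52 + b² (G(b) = b² + 52 = 52 + b²)
n = -95/3123 (n = (95/9)/(-347) = (95/9)*(-1/347) = -95/3123 ≈ -0.030419)
n + G(E) = -95/3123 + (52 + 640²) = -95/3123 + (52 + 409600) = -95/3123 + 409652 = 1279343101/3123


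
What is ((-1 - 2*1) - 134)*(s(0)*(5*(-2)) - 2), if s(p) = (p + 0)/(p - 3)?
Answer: 274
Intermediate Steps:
s(p) = p/(-3 + p)
((-1 - 2*1) - 134)*(s(0)*(5*(-2)) - 2) = ((-1 - 2*1) - 134)*((0/(-3 + 0))*(5*(-2)) - 2) = ((-1 - 2) - 134)*((0/(-3))*(-10) - 2) = (-3 - 134)*((0*(-⅓))*(-10) - 2) = -137*(0*(-10) - 2) = -137*(0 - 2) = -137*(-2) = 274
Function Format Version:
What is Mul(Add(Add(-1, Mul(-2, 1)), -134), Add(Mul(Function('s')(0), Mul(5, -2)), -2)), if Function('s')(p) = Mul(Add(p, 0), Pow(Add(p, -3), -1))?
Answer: 274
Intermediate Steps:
Function('s')(p) = Mul(p, Pow(Add(-3, p), -1))
Mul(Add(Add(-1, Mul(-2, 1)), -134), Add(Mul(Function('s')(0), Mul(5, -2)), -2)) = Mul(Add(Add(-1, Mul(-2, 1)), -134), Add(Mul(Mul(0, Pow(Add(-3, 0), -1)), Mul(5, -2)), -2)) = Mul(Add(Add(-1, -2), -134), Add(Mul(Mul(0, Pow(-3, -1)), -10), -2)) = Mul(Add(-3, -134), Add(Mul(Mul(0, Rational(-1, 3)), -10), -2)) = Mul(-137, Add(Mul(0, -10), -2)) = Mul(-137, Add(0, -2)) = Mul(-137, -2) = 274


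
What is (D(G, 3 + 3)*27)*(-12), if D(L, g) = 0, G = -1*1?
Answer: 0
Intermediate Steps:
G = -1
(D(G, 3 + 3)*27)*(-12) = (0*27)*(-12) = 0*(-12) = 0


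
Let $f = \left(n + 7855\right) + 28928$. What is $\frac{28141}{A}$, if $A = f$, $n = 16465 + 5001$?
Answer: $\frac{28141}{58249} \approx 0.48312$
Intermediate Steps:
$n = 21466$
$f = 58249$ ($f = \left(21466 + 7855\right) + 28928 = 29321 + 28928 = 58249$)
$A = 58249$
$\frac{28141}{A} = \frac{28141}{58249}$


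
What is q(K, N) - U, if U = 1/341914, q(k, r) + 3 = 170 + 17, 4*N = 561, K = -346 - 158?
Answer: 62912175/341914 ≈ 184.00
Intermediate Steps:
K = -504
N = 561/4 (N = (¼)*561 = 561/4 ≈ 140.25)
q(k, r) = 184 (q(k, r) = -3 + (170 + 17) = -3 + 187 = 184)
U = 1/341914 ≈ 2.9247e-6
q(K, N) - U = 184 - 1*1/341914 = 184 - 1/341914 = 62912175/341914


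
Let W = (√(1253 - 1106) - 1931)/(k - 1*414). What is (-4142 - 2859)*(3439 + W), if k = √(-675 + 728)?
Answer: -4130926125011/171343 - 13518931*√53/171343 + 49007*√159/171343 + 20288898*√3/171343 ≈ -2.4109e+7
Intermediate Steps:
k = √53 ≈ 7.2801
W = (-1931 + 7*√3)/(-414 + √53) (W = (√(1253 - 1106) - 1931)/(√53 - 1*414) = (√147 - 1931)/(√53 - 414) = (7*√3 - 1931)/(-414 + √53) = (-1931 + 7*√3)/(-414 + √53) ≈ 4.7179)
(-4142 - 2859)*(3439 + W) = (-4142 - 2859)*(3439 + (1931 - 7*√3)/(414 - √53)) = -7001*(3439 + (1931 - 7*√3)/(414 - √53)) = -24076439 - 7001*(1931 - 7*√3)/(414 - √53)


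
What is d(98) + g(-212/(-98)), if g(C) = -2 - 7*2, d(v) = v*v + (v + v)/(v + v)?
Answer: 9589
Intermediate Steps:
d(v) = 1 + v**2 (d(v) = v**2 + (2*v)/((2*v)) = v**2 + (2*v)*(1/(2*v)) = v**2 + 1 = 1 + v**2)
g(C) = -16 (g(C) = -2 - 14 = -16)
d(98) + g(-212/(-98)) = (1 + 98**2) - 16 = (1 + 9604) - 16 = 9605 - 16 = 9589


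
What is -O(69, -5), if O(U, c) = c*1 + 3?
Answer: 2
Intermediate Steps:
O(U, c) = 3 + c (O(U, c) = c + 3 = 3 + c)
-O(69, -5) = -(3 - 5) = -1*(-2) = 2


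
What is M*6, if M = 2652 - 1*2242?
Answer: 2460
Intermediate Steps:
M = 410 (M = 2652 - 2242 = 410)
M*6 = 410*6 = 2460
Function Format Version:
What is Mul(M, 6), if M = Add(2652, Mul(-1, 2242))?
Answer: 2460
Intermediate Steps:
M = 410 (M = Add(2652, -2242) = 410)
Mul(M, 6) = Mul(410, 6) = 2460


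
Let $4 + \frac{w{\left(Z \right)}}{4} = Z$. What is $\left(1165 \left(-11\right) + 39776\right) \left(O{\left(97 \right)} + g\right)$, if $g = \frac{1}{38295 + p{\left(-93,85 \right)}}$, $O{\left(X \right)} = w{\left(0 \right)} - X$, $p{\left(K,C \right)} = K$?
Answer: $- \frac{38795306275}{12734} \approx -3.0466 \cdot 10^{6}$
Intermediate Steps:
$w{\left(Z \right)} = -16 + 4 Z$
$O{\left(X \right)} = -16 - X$ ($O{\left(X \right)} = \left(-16 + 4 \cdot 0\right) - X = \left(-16 + 0\right) - X = -16 - X$)
$g = \frac{1}{38202}$ ($g = \frac{1}{38295 - 93} = \frac{1}{38202} \approx 2.6177 \cdot 10^{-5}$)
$\left(1165 \left(-11\right) + 39776\right) \left(O{\left(97 \right)} + g\right) = \left(1165 \left(-11\right) + 39776\right) \left(\left(-16 - 97\right) + \frac{1}{38202}\right) = \left(-12815 + 39776\right) \left(\left(-16 - 97\right) + \frac{1}{38202}\right) = 26961 \left(-113 + \frac{1}{38202}\right) = 26961 \left(- \frac{4316825}{38202}\right) = - \frac{38795306275}{12734}$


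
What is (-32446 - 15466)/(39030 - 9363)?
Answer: -47912/29667 ≈ -1.6150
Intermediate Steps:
(-32446 - 15466)/(39030 - 9363) = -47912/29667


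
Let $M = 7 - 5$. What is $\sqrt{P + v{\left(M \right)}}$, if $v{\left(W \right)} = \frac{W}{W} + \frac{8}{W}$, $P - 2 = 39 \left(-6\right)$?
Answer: $i \sqrt{227} \approx 15.067 i$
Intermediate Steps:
$M = 2$
$P = -232$ ($P = 2 + 39 \left(-6\right) = 2 - 234 = -232$)
$v{\left(W \right)} = 1 + \frac{8}{W}$
$\sqrt{P + v{\left(M \right)}} = \sqrt{-232 + \frac{8 + 2}{2}} = \sqrt{-232 + \frac{1}{2} \cdot 10} = \sqrt{-232 + 5} = \sqrt{-227} = i \sqrt{227}$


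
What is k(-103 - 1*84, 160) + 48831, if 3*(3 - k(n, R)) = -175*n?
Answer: 113777/3 ≈ 37926.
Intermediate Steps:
k(n, R) = 3 + 175*n/3 (k(n, R) = 3 - (-175)*n/3 = 3 + 175*n/3)
k(-103 - 1*84, 160) + 48831 = (3 + 175*(-103 - 1*84)/3) + 48831 = (3 + 175*(-103 - 84)/3) + 48831 = (3 + (175/3)*(-187)) + 48831 = (3 - 32725/3) + 48831 = -32716/3 + 48831 = 113777/3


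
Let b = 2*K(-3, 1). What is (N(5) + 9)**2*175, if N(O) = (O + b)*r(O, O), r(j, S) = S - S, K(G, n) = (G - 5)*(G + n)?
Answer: 14175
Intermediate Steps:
K(G, n) = (-5 + G)*(G + n)
r(j, S) = 0
b = 32 (b = 2*((-3)**2 - 5*(-3) - 5*1 - 3*1) = 2*(9 + 15 - 5 - 3) = 2*16 = 32)
N(O) = 0 (N(O) = (O + 32)*0 = (32 + O)*0 = 0)
(N(5) + 9)**2*175 = (0 + 9)**2*175 = 9**2*175 = 81*175 = 14175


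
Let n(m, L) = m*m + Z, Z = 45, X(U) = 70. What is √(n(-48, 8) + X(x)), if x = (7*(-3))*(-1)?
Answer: √2419 ≈ 49.183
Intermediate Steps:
x = 21 (x = -21*(-1) = 21)
n(m, L) = 45 + m² (n(m, L) = m*m + 45 = m² + 45 = 45 + m²)
√(n(-48, 8) + X(x)) = √((45 + (-48)²) + 70) = √((45 + 2304) + 70) = √(2349 + 70) = √2419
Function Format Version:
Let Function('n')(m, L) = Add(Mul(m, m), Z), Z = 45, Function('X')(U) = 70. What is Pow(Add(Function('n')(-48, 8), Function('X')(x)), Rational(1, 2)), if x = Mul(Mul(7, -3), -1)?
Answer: Pow(2419, Rational(1, 2)) ≈ 49.183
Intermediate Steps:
x = 21 (x = Mul(-21, -1) = 21)
Function('n')(m, L) = Add(45, Pow(m, 2)) (Function('n')(m, L) = Add(Mul(m, m), 45) = Add(Pow(m, 2), 45) = Add(45, Pow(m, 2)))
Pow(Add(Function('n')(-48, 8), Function('X')(x)), Rational(1, 2)) = Pow(Add(Add(45, Pow(-48, 2)), 70), Rational(1, 2)) = Pow(Add(Add(45, 2304), 70), Rational(1, 2)) = Pow(Add(2349, 70), Rational(1, 2)) = Pow(2419, Rational(1, 2))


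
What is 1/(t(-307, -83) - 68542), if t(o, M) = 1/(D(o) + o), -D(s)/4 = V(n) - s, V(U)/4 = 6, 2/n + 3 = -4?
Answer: -1631/111792003 ≈ -1.4590e-5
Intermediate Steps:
n = -2/7 (n = 2/(-3 - 4) = 2/(-7) = 2*(-⅐) = -2/7 ≈ -0.28571)
V(U) = 24 (V(U) = 4*6 = 24)
D(s) = -96 + 4*s (D(s) = -4*(24 - s) = -96 + 4*s)
t(o, M) = 1/(-96 + 5*o) (t(o, M) = 1/((-96 + 4*o) + o) = 1/(-96 + 5*o))
1/(t(-307, -83) - 68542) = 1/(1/(-96 + 5*(-307)) - 68542) = 1/(1/(-96 - 1535) - 68542) = 1/(1/(-1631) - 68542) = 1/(-1/1631 - 68542) = 1/(-111792003/1631) = -1631/111792003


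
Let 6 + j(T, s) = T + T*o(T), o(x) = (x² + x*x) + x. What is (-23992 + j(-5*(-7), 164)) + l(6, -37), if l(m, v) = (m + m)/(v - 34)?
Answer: 4473840/71 ≈ 63012.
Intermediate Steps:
o(x) = x + 2*x² (o(x) = (x² + x²) + x = 2*x² + x = x + 2*x²)
l(m, v) = 2*m/(-34 + v) (l(m, v) = (2*m)/(-34 + v) = 2*m/(-34 + v))
j(T, s) = -6 + T + T²*(1 + 2*T) (j(T, s) = -6 + (T + T*(T*(1 + 2*T))) = -6 + (T + T²*(1 + 2*T)) = -6 + T + T²*(1 + 2*T))
(-23992 + j(-5*(-7), 164)) + l(6, -37) = (-23992 + (-6 - 5*(-7) + (-5*(-7))²*(1 + 2*(-5*(-7))))) + 2*6/(-34 - 37) = (-23992 + (-6 + 35 + 35²*(1 + 2*35))) + 2*6/(-71) = (-23992 + (-6 + 35 + 1225*(1 + 70))) + 2*6*(-1/71) = (-23992 + (-6 + 35 + 1225*71)) - 12/71 = (-23992 + (-6 + 35 + 86975)) - 12/71 = (-23992 + 87004) - 12/71 = 63012 - 12/71 = 4473840/71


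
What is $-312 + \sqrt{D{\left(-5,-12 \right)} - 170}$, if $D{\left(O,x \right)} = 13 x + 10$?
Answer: $-312 + 2 i \sqrt{79} \approx -312.0 + 17.776 i$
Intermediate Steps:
$D{\left(O,x \right)} = 10 + 13 x$
$-312 + \sqrt{D{\left(-5,-12 \right)} - 170} = -312 + \sqrt{\left(10 + 13 \left(-12\right)\right) - 170} = -312 + \sqrt{\left(10 - 156\right) - 170} = -312 + \sqrt{-146 - 170} = -312 + \sqrt{-316} = -312 + 2 i \sqrt{79}$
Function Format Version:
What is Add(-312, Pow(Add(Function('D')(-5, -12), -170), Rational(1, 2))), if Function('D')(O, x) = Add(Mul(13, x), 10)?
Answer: Add(-312, Mul(2, I, Pow(79, Rational(1, 2)))) ≈ Add(-312.00, Mul(17.776, I))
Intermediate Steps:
Function('D')(O, x) = Add(10, Mul(13, x))
Add(-312, Pow(Add(Function('D')(-5, -12), -170), Rational(1, 2))) = Add(-312, Pow(Add(Add(10, Mul(13, -12)), -170), Rational(1, 2))) = Add(-312, Pow(Add(Add(10, -156), -170), Rational(1, 2))) = Add(-312, Pow(Add(-146, -170), Rational(1, 2))) = Add(-312, Pow(-316, Rational(1, 2))) = Add(-312, Mul(2, I, Pow(79, Rational(1, 2))))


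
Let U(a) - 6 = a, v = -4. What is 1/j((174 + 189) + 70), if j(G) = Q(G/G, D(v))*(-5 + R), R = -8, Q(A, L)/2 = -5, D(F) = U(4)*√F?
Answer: 1/130 ≈ 0.0076923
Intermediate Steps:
U(a) = 6 + a
D(F) = 10*√F (D(F) = (6 + 4)*√F = 10*√F)
Q(A, L) = -10 (Q(A, L) = 2*(-5) = -10)
j(G) = 130 (j(G) = -10*(-5 - 8) = -10*(-13) = 130)
1/j((174 + 189) + 70) = 1/130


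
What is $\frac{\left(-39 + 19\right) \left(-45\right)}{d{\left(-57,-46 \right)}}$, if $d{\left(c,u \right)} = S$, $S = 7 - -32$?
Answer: $\frac{300}{13} \approx 23.077$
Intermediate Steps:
$S = 39$ ($S = 7 + 32 = 39$)
$d{\left(c,u \right)} = 39$
$\frac{\left(-39 + 19\right) \left(-45\right)}{d{\left(-57,-46 \right)}} = \frac{\left(-39 + 19\right) \left(-45\right)}{39} = \left(-20\right) \left(-45\right) \frac{1}{39} = 900 \cdot \frac{1}{39} = \frac{300}{13}$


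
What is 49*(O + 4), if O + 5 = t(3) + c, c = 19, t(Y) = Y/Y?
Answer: 931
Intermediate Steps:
t(Y) = 1
O = 15 (O = -5 + (1 + 19) = -5 + 20 = 15)
49*(O + 4) = 49*(15 + 4) = 49*19 = 931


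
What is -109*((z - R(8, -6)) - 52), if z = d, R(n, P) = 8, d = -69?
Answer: 14061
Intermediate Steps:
z = -69
-109*((z - R(8, -6)) - 52) = -109*((-69 - 1*8) - 52) = -109*((-69 - 8) - 52) = -109*(-77 - 52) = -109*(-129) = 14061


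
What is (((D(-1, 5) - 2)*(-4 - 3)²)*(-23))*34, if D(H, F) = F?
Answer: -114954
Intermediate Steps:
(((D(-1, 5) - 2)*(-4 - 3)²)*(-23))*34 = (((5 - 2)*(-4 - 3)²)*(-23))*34 = ((3*(-7)²)*(-23))*34 = ((3*49)*(-23))*34 = (147*(-23))*34 = -3381*34 = -114954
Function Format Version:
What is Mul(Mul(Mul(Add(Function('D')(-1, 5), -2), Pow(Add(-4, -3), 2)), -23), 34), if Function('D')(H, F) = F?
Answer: -114954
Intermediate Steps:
Mul(Mul(Mul(Add(Function('D')(-1, 5), -2), Pow(Add(-4, -3), 2)), -23), 34) = Mul(Mul(Mul(Add(5, -2), Pow(Add(-4, -3), 2)), -23), 34) = Mul(Mul(Mul(3, Pow(-7, 2)), -23), 34) = Mul(Mul(Mul(3, 49), -23), 34) = Mul(Mul(147, -23), 34) = Mul(-3381, 34) = -114954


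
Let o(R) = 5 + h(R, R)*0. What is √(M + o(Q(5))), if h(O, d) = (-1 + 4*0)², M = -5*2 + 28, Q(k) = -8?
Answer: √23 ≈ 4.7958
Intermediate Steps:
M = 18 (M = -10 + 28 = 18)
h(O, d) = 1 (h(O, d) = (-1 + 0)² = (-1)² = 1)
o(R) = 5 (o(R) = 5 + 1*0 = 5 + 0 = 5)
√(M + o(Q(5))) = √(18 + 5) = √23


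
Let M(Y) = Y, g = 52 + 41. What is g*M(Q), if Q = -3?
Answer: -279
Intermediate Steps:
g = 93
g*M(Q) = 93*(-3) = -279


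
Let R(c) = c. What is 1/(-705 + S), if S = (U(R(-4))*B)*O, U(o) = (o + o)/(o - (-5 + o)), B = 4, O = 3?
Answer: -5/3621 ≈ -0.0013808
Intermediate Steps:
U(o) = 2*o/5 (U(o) = (2*o)/(o + (5 - o)) = (2*o)/5 = (2*o)*(⅕) = 2*o/5)
S = -96/5 (S = (((⅖)*(-4))*4)*3 = -8/5*4*3 = -32/5*3 = -96/5 ≈ -19.200)
1/(-705 + S) = 1/(-705 - 96/5) = 1/(-3621/5) = -5/3621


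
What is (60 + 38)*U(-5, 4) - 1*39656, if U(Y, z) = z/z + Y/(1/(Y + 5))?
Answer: -39558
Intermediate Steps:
U(Y, z) = 1 + Y*(5 + Y) (U(Y, z) = 1 + Y/(1/(5 + Y)) = 1 + Y*(5 + Y))
(60 + 38)*U(-5, 4) - 1*39656 = (60 + 38)*(1 + (-5)**2 + 5*(-5)) - 1*39656 = 98*(1 + 25 - 25) - 39656 = 98*1 - 39656 = 98 - 39656 = -39558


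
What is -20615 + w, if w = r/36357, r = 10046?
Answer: -749489509/36357 ≈ -20615.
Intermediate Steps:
w = 10046/36357 ≈ 0.27632
-20615 + w = -20615 + 10046/36357 = -749489509/36357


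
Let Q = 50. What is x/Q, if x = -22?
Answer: -11/25 ≈ -0.44000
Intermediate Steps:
x/Q = -22/50 = -22*1/50 = -11/25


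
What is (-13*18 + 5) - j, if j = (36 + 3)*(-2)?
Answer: -151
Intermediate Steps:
j = -78 (j = 39*(-2) = -78)
(-13*18 + 5) - j = (-13*18 + 5) - 1*(-78) = (-234 + 5) + 78 = -229 + 78 = -151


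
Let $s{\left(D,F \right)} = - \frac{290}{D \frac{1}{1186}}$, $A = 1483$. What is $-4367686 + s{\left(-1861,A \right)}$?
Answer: $- \frac{8127919706}{1861} \approx -4.3675 \cdot 10^{6}$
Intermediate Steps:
$s{\left(D,F \right)} = - \frac{343940}{D}$ ($s{\left(D,F \right)} = - \frac{290}{D \frac{1}{1186}} = - \frac{290}{\frac{1}{1186} D} = - 290 \frac{1186}{D} = - \frac{343940}{D}$)
$-4367686 + s{\left(-1861,A \right)} = -4367686 - \frac{343940}{-1861} = -4367686 - - \frac{343940}{1861} = -4367686 + \frac{343940}{1861} = - \frac{8127919706}{1861}$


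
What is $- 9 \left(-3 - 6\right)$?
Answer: $81$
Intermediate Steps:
$- 9 \left(-3 - 6\right) = \left(-9\right) \left(-9\right) = 81$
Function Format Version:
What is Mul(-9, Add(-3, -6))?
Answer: 81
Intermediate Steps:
Mul(-9, Add(-3, -6)) = Mul(-9, -9) = 81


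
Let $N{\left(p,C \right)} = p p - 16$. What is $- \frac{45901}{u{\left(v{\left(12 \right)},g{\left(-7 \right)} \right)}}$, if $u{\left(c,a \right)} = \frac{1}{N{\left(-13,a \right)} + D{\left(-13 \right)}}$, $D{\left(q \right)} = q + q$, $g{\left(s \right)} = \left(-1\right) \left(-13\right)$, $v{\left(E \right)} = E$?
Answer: $-5829427$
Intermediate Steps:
$N{\left(p,C \right)} = -16 + p^{2}$ ($N{\left(p,C \right)} = p^{2} - 16 = -16 + p^{2}$)
$g{\left(s \right)} = 13$
$D{\left(q \right)} = 2 q$
$u{\left(c,a \right)} = \frac{1}{127}$ ($u{\left(c,a \right)} = \frac{1}{\left(-16 + \left(-13\right)^{2}\right) + 2 \left(-13\right)} = \frac{1}{\left(-16 + 169\right) - 26} = \frac{1}{153 - 26} = \frac{1}{127}$)
$- \frac{45901}{u{\left(v{\left(12 \right)},g{\left(-7 \right)} \right)}} = - 45901 \frac{1}{\frac{1}{127}} = \left(-45901\right) 127 = -5829427$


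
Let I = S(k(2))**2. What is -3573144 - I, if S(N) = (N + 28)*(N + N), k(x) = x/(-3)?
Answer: -289532248/81 ≈ -3.5745e+6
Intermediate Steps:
k(x) = -x/3 (k(x) = x*(-1/3) = -x/3)
S(N) = 2*N*(28 + N) (S(N) = (28 + N)*(2*N) = 2*N*(28 + N))
I = 107584/81 (I = (2*(-1/3*2)*(28 - 1/3*2))**2 = (2*(-2/3)*(28 - 2/3))**2 = (2*(-2/3)*(82/3))**2 = (-328/9)**2 = 107584/81 ≈ 1328.2)
-3573144 - I = -3573144 - 1*107584/81 = -3573144 - 107584/81 = -289532248/81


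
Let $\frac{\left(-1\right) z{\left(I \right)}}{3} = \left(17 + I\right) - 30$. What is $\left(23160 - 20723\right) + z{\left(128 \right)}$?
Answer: $2092$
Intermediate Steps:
$z{\left(I \right)} = 39 - 3 I$ ($z{\left(I \right)} = - 3 \left(\left(17 + I\right) - 30\right) = - 3 \left(-13 + I\right) = 39 - 3 I$)
$\left(23160 - 20723\right) + z{\left(128 \right)} = \left(23160 - 20723\right) + \left(39 - 384\right) = 2437 + \left(39 - 384\right) = 2437 - 345 = 2092$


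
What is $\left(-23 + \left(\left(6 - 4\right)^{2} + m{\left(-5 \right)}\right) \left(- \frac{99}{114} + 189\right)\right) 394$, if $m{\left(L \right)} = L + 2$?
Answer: $\frac{1236175}{19} \approx 65062.0$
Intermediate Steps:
$m{\left(L \right)} = 2 + L$
$\left(-23 + \left(\left(6 - 4\right)^{2} + m{\left(-5 \right)}\right) \left(- \frac{99}{114} + 189\right)\right) 394 = \left(-23 + \left(\left(6 - 4\right)^{2} + \left(2 - 5\right)\right) \left(- \frac{99}{114} + 189\right)\right) 394 = \left(-23 + \left(2^{2} - 3\right) \left(\left(-99\right) \frac{1}{114} + 189\right)\right) 394 = \left(-23 + \left(4 - 3\right) \left(- \frac{33}{38} + 189\right)\right) 394 = \left(-23 + 1 \cdot \frac{7149}{38}\right) 394 = \left(-23 + \frac{7149}{38}\right) 394 = \frac{6275}{38} \cdot 394 = \frac{1236175}{19}$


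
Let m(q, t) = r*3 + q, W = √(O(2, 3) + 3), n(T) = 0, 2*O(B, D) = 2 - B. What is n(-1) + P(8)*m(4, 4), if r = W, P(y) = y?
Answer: 32 + 24*√3 ≈ 73.569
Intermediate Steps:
O(B, D) = 1 - B/2 (O(B, D) = (2 - B)/2 = 1 - B/2)
W = √3 (W = √((1 - ½*2) + 3) = √((1 - 1) + 3) = √(0 + 3) = √3 ≈ 1.7320)
r = √3 ≈ 1.7320
m(q, t) = q + 3*√3 (m(q, t) = √3*3 + q = 3*√3 + q = q + 3*√3)
n(-1) + P(8)*m(4, 4) = 0 + 8*(4 + 3*√3) = 0 + (32 + 24*√3) = 32 + 24*√3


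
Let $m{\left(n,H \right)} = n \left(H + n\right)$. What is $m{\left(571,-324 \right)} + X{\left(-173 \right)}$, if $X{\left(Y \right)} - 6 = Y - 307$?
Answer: $140563$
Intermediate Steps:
$X{\left(Y \right)} = -301 + Y$ ($X{\left(Y \right)} = 6 + \left(Y - 307\right) = 6 + \left(-307 + Y\right) = -301 + Y$)
$m{\left(571,-324 \right)} + X{\left(-173 \right)} = 571 \left(-324 + 571\right) - 474 = 571 \cdot 247 - 474 = 141037 - 474 = 140563$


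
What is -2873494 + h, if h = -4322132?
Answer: -7195626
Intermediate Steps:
-2873494 + h = -2873494 - 4322132 = -7195626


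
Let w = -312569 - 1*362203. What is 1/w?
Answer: -1/674772 ≈ -1.4820e-6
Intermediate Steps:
w = -674772 (w = -312569 - 362203 = -674772)
1/w = 1/(-674772) = -1/674772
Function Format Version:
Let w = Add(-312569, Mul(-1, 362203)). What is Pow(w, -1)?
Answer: Rational(-1, 674772) ≈ -1.4820e-6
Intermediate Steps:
w = -674772 (w = Add(-312569, -362203) = -674772)
Pow(w, -1) = Pow(-674772, -1) = Rational(-1, 674772)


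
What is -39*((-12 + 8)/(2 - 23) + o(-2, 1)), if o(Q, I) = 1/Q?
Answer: 169/14 ≈ 12.071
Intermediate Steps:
-39*((-12 + 8)/(2 - 23) + o(-2, 1)) = -39*((-12 + 8)/(2 - 23) + 1/(-2)) = -39*(-4/(-21) - ½) = -39*(-4*(-1/21) - ½) = -39*(4/21 - ½) = -39*(-13/42) = 169/14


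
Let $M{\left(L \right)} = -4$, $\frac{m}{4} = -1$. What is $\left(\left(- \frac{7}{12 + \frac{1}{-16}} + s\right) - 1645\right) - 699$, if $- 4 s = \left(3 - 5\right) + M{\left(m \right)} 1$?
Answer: $- \frac{895059}{382} \approx -2343.1$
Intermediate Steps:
$m = -4$ ($m = 4 \left(-1\right) = -4$)
$s = \frac{3}{2}$ ($s = - \frac{\left(3 - 5\right) - 4}{4} = - \frac{-2 - 4}{4} = \left(- \frac{1}{4}\right) \left(-6\right) = \frac{3}{2} \approx 1.5$)
$\left(\left(- \frac{7}{12 + \frac{1}{-16}} + s\right) - 1645\right) - 699 = \left(\left(- \frac{7}{12 + \frac{1}{-16}} + \frac{3}{2}\right) - 1645\right) - 699 = \left(\left(- \frac{7}{12 - \frac{1}{16}} + \frac{3}{2}\right) - 1645\right) - 699 = \left(\left(- \frac{7}{\frac{191}{16}} + \frac{3}{2}\right) - 1645\right) - 699 = \left(\left(\left(-7\right) \frac{16}{191} + \frac{3}{2}\right) - 1645\right) - 699 = \left(\left(- \frac{112}{191} + \frac{3}{2}\right) - 1645\right) - 699 = \left(\frac{349}{382} - 1645\right) - 699 = - \frac{628041}{382} - 699 = - \frac{895059}{382}$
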